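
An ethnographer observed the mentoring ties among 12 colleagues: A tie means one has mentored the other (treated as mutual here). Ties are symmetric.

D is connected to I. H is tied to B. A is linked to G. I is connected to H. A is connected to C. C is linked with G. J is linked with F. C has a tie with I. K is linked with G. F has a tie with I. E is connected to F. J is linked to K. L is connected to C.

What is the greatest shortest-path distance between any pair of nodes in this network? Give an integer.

5

Eccentricity of each node (its greatest distance to any other): A:4, B:5, C:3, D:4, E:4, F:3, G:4, H:4, I:3, J:4, K:5, L:4.
The maximum eccentricity is 5, realized for instance by the pair B–K via B – H – I – F – J – K. So the diameter is 5.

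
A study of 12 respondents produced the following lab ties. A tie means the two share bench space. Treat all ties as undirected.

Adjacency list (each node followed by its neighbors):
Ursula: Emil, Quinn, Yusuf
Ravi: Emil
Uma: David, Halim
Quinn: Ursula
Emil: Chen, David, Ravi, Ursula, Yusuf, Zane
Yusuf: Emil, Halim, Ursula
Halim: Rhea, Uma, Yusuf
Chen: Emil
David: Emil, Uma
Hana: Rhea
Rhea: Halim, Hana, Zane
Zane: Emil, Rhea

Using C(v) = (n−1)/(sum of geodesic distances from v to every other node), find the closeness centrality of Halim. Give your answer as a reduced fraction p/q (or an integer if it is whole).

Distances from Halim: Chen:3, David:2, Emil:2, Hana:2, Quinn:3, Ravi:3, Rhea:1, Uma:1, Ursula:2, Yusuf:1, Zane:2. Sum = 22.
n = 12, so closeness = 11/22 = 1/2.

1/2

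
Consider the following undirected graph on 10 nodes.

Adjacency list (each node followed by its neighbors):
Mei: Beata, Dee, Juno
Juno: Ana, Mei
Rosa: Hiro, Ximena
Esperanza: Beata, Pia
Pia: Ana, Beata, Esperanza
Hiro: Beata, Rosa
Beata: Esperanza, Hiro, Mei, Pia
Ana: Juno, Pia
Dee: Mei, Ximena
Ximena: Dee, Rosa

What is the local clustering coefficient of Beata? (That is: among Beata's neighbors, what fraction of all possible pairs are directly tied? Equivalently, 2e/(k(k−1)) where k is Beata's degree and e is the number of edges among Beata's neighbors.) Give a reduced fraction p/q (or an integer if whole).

Beata's neighbors: Esperanza, Hiro, Mei, and Pia (k = 4).
Possible neighbor pairs: C(4,2) = 6. Edges among them: Esperanza–Pia → e = 1.
Clustering(Beata) = 1/6.

1/6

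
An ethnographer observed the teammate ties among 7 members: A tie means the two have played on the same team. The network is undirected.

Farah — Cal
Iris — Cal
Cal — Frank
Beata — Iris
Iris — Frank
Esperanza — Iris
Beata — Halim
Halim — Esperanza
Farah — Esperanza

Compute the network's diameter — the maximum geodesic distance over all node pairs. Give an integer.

Eccentricity of each node (its greatest distance to any other): Beata:3, Cal:3, Esperanza:2, Farah:3, Frank:3, Halim:3, Iris:2.
The maximum eccentricity is 3, realized for instance by the pair Frank–Halim via Frank – Iris – Esperanza – Halim. So the diameter is 3.

3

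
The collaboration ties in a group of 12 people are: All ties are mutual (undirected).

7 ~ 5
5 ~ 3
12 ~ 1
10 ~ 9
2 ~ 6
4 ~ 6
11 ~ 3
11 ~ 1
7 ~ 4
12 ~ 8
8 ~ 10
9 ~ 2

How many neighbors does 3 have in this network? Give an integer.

3 is directly tied to 5 and 11. That is 2 neighbors, so the degree of 3 is 2.

2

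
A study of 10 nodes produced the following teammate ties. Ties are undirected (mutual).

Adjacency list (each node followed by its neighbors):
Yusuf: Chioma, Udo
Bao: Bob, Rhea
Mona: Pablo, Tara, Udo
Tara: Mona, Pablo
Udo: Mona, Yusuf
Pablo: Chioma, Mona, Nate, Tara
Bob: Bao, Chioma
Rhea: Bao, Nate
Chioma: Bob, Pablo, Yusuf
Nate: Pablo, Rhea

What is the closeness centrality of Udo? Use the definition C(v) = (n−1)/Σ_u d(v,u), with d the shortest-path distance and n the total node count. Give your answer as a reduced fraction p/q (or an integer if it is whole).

9/22

Distances from Udo: Bao:4, Bob:3, Chioma:2, Mona:1, Nate:3, Pablo:2, Rhea:4, Tara:2, Yusuf:1. Sum = 22.
n = 10, so closeness = 9/22.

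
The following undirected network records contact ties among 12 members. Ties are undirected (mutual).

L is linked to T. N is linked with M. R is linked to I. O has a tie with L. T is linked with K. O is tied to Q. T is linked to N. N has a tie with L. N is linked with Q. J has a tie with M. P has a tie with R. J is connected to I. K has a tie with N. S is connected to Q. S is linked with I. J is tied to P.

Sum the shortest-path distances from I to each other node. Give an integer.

27

Distances from I: J:1, K:4, L:4, M:2, N:3, O:3, P:2, Q:2, R:1, S:1, T:4.
Sum = 1 + 4 + 4 + 2 + 3 + 3 + 2 + 2 + 1 + 1 + 4 = 27.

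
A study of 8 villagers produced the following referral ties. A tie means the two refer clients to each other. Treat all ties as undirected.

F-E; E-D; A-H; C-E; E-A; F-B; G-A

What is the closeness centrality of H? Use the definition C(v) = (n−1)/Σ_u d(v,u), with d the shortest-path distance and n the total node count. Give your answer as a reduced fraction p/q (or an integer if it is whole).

Distances from H: A:1, B:4, C:3, D:3, E:2, F:3, G:2. Sum = 18.
n = 8, so closeness = 7/18.

7/18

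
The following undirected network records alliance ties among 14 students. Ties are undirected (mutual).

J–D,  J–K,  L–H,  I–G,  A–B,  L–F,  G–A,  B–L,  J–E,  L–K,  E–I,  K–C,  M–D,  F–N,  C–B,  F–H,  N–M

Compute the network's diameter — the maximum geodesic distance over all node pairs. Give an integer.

5

Eccentricity of each node (its greatest distance to any other): A:5, B:4, C:4, D:5, E:4, F:5, G:5, H:5, I:5, J:4, K:4, L:4, M:5, N:5.
The maximum eccentricity is 5, realized for instance by the pair A–D via A – B – L – K – J – D. So the diameter is 5.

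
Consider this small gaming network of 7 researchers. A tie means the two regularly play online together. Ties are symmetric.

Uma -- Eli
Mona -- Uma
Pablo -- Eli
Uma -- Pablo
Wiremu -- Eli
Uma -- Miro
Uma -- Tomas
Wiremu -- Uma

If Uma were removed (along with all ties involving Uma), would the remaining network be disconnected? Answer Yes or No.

Removing Uma leaves {Eli, Pablo, and Wiremu} with no path to {Miro}, so the network splits into 4 components. Uma is a cut vertex.

Yes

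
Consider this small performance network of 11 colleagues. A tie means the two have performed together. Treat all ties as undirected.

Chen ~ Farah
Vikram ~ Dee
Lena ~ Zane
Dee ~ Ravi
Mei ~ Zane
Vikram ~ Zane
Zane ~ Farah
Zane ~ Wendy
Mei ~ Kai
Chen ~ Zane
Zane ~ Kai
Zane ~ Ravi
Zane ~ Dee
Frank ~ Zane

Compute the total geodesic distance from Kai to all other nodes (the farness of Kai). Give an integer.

18

Distances from Kai: Chen:2, Dee:2, Farah:2, Frank:2, Lena:2, Mei:1, Ravi:2, Vikram:2, Wendy:2, Zane:1.
Sum = 2 + 2 + 2 + 2 + 2 + 1 + 2 + 2 + 2 + 1 = 18.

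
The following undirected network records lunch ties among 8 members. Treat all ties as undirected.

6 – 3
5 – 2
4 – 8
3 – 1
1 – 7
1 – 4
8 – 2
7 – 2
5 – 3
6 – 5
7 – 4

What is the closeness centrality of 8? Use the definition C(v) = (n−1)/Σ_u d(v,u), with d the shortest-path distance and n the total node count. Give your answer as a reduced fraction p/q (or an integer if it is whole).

Distances from 8: 1:2, 2:1, 3:3, 4:1, 5:2, 6:3, 7:2. Sum = 14.
n = 8, so closeness = 7/14 = 1/2.

1/2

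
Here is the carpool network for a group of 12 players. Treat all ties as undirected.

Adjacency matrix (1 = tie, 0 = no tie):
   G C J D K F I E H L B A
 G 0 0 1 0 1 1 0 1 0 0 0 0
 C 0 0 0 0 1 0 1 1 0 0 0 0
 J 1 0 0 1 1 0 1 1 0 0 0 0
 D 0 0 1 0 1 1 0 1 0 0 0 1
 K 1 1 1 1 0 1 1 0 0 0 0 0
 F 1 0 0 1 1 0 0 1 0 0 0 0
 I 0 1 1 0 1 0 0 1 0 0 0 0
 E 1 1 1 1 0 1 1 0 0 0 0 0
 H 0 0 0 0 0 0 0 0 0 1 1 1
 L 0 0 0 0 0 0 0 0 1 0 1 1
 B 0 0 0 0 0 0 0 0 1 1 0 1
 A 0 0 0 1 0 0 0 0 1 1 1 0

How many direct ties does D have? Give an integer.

5

D is directly tied to A, E, F, J, and K. That is 5 neighbors, so the degree of D is 5.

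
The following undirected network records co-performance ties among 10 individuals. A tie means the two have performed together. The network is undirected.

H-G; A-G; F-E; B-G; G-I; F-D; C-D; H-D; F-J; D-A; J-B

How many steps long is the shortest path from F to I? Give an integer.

4

One shortest route is F – J – B – G – I, which uses 4 edges, and at distance 3 from F we only reach {G}, which does not include I. So d(F,I) = 4.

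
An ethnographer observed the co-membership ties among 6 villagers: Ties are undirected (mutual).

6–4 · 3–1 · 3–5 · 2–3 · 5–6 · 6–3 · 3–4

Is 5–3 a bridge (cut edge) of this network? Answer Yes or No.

Even without that edge, 5 still reaches 3 via 5 – 6 – 3, so the network stays connected. Not a bridge.

No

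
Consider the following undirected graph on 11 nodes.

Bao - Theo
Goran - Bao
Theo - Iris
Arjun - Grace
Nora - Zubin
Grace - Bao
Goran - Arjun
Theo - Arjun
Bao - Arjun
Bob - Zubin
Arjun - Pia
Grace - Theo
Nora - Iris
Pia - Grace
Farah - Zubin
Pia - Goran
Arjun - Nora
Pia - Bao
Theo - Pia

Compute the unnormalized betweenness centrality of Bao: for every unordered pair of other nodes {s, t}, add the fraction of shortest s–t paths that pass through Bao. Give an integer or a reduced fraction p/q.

11/12

Pairs whose geodesics pass through Bao — Grace–Goran: 1/3; Theo–Goran: 1/3; Goran–Iris: 1/4.
All other pairs contribute 0.
Summing the contributions gives betweenness(Bao) = 11/12.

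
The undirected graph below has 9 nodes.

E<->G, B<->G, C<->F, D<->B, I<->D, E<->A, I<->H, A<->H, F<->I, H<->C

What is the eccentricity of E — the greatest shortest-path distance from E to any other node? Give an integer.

Distances from E: A:1, B:2, C:3, D:3, F:4, G:1, H:2, I:3.
The largest is 4 (to F), so the eccentricity of E is 4.

4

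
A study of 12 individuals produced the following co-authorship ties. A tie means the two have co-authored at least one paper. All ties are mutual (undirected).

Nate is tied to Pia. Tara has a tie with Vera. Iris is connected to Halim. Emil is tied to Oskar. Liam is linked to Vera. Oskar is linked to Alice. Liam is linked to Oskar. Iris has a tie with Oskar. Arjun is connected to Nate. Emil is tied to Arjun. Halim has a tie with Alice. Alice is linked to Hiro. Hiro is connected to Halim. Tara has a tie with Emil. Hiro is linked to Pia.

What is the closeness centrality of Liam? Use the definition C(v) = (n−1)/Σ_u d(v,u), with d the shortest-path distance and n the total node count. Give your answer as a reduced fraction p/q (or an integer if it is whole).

Distances from Liam: Alice:2, Arjun:3, Emil:2, Halim:3, Hiro:3, Iris:2, Nate:4, Oskar:1, Pia:4, Tara:2, Vera:1. Sum = 27.
n = 12, so closeness = 11/27.

11/27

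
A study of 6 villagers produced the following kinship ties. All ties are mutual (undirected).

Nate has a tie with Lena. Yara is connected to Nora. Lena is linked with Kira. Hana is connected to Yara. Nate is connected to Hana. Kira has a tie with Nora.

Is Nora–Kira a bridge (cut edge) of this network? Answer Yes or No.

No

Even without that edge, Nora still reaches Kira via Nora – Yara – Hana – Nate – Lena – Kira, so the network stays connected. Not a bridge.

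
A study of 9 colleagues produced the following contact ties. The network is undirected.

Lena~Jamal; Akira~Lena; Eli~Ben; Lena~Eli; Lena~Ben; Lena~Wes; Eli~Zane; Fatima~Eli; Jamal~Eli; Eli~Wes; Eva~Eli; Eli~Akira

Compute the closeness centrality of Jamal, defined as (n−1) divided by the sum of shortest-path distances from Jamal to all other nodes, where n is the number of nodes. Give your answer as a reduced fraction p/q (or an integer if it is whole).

Distances from Jamal: Akira:2, Ben:2, Eli:1, Eva:2, Fatima:2, Lena:1, Wes:2, Zane:2. Sum = 14.
n = 9, so closeness = 8/14 = 4/7.

4/7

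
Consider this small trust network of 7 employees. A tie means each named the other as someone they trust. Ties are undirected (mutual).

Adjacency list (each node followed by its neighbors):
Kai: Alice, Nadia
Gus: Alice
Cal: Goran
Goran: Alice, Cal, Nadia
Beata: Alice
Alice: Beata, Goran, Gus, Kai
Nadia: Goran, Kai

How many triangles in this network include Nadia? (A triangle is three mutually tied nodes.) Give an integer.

0

Nadia's neighbors are Goran and Kai, but none of them are tied to each other, so no triangle contains Nadia.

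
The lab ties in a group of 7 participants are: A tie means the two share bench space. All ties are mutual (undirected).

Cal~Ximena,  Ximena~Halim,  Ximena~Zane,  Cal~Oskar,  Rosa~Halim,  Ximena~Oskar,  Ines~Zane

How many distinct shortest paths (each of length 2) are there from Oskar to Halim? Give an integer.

1

The shortest distance is 2, and the only length-2 path is Oskar–Ximena–Halim. So there is exactly 1 shortest path.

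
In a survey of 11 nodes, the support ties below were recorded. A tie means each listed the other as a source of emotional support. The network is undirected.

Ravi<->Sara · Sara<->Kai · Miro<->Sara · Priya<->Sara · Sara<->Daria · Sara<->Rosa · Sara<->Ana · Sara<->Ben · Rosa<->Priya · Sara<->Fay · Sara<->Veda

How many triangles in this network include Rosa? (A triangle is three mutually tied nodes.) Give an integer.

1

Rosa's neighbors: Priya and Sara.
Neighbor pairs that are themselves tied: Rosa–Priya–Sara. Each forms one triangle with Rosa, for 1 in total.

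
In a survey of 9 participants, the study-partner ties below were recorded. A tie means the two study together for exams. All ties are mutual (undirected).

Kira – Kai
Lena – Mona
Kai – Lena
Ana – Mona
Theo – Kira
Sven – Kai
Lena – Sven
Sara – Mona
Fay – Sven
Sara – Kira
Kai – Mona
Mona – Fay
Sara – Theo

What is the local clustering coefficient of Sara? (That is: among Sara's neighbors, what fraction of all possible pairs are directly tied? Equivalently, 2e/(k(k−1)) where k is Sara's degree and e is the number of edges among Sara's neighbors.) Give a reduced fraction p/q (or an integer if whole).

1/3

Sara's neighbors: Kira, Mona, and Theo (k = 3).
Possible neighbor pairs: C(3,2) = 3. Edges among them: Kira–Theo → e = 1.
Clustering(Sara) = 1/3.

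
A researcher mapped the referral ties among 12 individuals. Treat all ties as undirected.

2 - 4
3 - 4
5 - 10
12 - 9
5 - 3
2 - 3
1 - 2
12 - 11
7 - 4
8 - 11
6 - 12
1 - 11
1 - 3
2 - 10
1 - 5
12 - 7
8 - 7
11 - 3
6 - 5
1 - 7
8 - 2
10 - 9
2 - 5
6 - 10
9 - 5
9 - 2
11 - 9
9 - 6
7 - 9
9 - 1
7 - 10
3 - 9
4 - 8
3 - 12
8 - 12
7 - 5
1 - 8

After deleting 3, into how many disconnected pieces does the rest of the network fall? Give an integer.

3's neighbors (1, 2, 4, 5, 9, 11, and 12) remain reachable from one another through other ties, so the rest of the network stays in one piece.

1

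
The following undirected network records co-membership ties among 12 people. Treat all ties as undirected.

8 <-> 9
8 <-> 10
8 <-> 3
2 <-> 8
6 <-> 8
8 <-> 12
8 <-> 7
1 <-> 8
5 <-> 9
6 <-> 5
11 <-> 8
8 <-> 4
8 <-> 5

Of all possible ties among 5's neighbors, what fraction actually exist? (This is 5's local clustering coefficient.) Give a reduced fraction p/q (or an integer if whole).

5's neighbors: 6, 8, and 9 (k = 3).
Possible neighbor pairs: C(3,2) = 3. Edges among them: 6–8, 8–9 → e = 2.
Clustering(5) = 2/3.

2/3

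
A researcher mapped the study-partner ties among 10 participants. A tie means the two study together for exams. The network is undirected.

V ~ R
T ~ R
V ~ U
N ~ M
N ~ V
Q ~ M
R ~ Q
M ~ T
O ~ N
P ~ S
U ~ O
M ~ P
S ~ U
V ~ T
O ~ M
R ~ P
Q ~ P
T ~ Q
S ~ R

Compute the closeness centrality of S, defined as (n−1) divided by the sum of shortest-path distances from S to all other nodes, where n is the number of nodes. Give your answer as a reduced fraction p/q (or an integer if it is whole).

Distances from S: M:2, N:3, O:2, P:1, Q:2, R:1, T:2, U:1, V:2. Sum = 16.
n = 10, so closeness = 9/16.

9/16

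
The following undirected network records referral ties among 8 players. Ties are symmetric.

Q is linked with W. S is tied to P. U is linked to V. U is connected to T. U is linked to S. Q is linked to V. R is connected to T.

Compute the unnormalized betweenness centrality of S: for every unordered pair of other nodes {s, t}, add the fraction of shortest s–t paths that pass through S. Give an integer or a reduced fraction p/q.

6

Pairs whose geodesics pass through S — W–P: 1; U–P: 1; R–P: 1; Q–P: 1; V–P: 1; P–T: 1.
All other pairs contribute 0.
Summing the contributions gives betweenness(S) = 6.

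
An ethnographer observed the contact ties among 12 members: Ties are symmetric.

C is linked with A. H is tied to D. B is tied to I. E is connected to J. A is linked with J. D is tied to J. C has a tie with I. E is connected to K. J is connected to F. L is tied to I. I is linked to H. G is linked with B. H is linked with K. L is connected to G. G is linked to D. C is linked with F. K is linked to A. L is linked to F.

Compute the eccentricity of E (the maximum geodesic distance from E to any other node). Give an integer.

4

Distances from E: A:2, B:4, C:3, D:2, F:2, G:3, H:2, I:3, J:1, K:1, L:3.
The largest is 4 (to B), so the eccentricity of E is 4.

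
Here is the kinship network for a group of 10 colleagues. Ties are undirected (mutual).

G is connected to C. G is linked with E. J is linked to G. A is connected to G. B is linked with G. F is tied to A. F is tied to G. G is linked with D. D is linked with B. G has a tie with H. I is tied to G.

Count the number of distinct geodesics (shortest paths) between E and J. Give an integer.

1

The shortest distance is 2, and the only length-2 path is E–G–J. So there is exactly 1 shortest path.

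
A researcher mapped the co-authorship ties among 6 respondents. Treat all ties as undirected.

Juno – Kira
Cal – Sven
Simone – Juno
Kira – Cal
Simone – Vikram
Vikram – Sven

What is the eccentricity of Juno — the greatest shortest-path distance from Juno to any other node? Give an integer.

Distances from Juno: Cal:2, Kira:1, Simone:1, Sven:3, Vikram:2.
The largest is 3 (to Sven), so the eccentricity of Juno is 3.

3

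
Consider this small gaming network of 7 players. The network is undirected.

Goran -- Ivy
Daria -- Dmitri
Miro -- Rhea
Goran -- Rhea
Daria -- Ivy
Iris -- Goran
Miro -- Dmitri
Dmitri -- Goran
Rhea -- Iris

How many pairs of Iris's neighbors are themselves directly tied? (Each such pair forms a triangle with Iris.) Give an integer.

1

Iris's neighbors: Goran and Rhea.
Neighbor pairs that are themselves tied: Iris–Goran–Rhea. Each forms one triangle with Iris, for 1 in total.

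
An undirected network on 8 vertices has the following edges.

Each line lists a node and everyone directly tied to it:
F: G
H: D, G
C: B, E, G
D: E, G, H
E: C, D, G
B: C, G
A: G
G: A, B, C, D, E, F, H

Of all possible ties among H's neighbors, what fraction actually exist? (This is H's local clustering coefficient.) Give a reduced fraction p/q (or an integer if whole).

H's neighbors: D and G (k = 2).
Possible neighbor pairs: C(2,2) = 1. Edges among them: D–G → e = 1.
Clustering(H) = 1/1.

1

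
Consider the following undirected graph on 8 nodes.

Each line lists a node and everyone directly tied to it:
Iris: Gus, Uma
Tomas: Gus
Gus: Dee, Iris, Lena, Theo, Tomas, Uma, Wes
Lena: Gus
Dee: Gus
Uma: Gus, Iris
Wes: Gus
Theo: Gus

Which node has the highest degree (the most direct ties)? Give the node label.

Gus

Degrees — Dee:1, Gus:7, Iris:2, Lena:1, Theo:1, Tomas:1, Uma:2, Wes:1.
The maximum is 7, attained only by Gus.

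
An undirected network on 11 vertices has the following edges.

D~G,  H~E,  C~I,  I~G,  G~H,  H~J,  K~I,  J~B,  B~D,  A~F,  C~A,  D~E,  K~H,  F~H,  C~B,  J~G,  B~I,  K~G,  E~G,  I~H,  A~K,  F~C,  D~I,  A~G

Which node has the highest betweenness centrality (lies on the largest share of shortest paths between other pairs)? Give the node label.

Unnormalized betweenness of each node: A:7/3, B:8/3, C:19/6, D:2, E:1/2, F:1, G:47/6, H:13/2, I:11/2, J:5/6, K:2/3.
G has the largest value, 47/6, making it the main broker — the node through which the most shortest paths run.

G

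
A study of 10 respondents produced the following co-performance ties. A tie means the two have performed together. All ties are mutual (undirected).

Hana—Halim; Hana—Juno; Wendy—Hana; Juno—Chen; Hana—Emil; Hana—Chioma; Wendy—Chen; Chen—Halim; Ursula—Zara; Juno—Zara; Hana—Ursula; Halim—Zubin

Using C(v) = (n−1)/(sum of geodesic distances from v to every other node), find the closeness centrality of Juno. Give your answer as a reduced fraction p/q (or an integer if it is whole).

9/16

Distances from Juno: Chen:1, Chioma:2, Emil:2, Halim:2, Hana:1, Ursula:2, Wendy:2, Zara:1, Zubin:3. Sum = 16.
n = 10, so closeness = 9/16.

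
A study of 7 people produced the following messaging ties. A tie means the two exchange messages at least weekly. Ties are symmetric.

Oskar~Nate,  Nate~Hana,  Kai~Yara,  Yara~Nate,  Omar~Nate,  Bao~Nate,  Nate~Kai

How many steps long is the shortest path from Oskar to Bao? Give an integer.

One shortest route is Oskar – Nate – Bao, which uses 2 edges, and Oskar and Bao are not directly tied, so nothing shorter exists. So d(Oskar,Bao) = 2.

2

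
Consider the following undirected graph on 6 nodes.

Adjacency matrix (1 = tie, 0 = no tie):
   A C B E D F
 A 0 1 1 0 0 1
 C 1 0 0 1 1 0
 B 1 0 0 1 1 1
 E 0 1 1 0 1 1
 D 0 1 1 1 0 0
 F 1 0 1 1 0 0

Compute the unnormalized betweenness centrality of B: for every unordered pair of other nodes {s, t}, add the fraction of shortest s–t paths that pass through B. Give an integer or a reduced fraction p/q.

Pairs whose geodesics pass through B — A–E: 1/3; A–D: 1/2; D–F: 1/2.
All other pairs contribute 0.
Summing the contributions gives betweenness(B) = 4/3.

4/3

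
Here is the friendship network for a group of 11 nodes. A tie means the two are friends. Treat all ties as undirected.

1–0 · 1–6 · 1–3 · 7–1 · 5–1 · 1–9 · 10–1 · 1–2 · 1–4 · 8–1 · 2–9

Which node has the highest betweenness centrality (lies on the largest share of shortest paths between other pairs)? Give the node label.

Unnormalized betweenness of each node: 0:0, 1:44, 2:0, 3:0, 4:0, 5:0, 6:0, 7:0, 8:0, 9:0, 10:0.
1 has the largest value, 44, making it the main broker — the node through which the most shortest paths run.

1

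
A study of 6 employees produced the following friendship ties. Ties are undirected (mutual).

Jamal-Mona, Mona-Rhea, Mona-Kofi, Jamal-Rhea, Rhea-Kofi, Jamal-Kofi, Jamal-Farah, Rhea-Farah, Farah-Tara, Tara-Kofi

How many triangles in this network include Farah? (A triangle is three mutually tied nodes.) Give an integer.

1

Farah's neighbors: Jamal, Rhea, and Tara.
Neighbor pairs that are themselves tied: Farah–Jamal–Rhea. Each forms one triangle with Farah, for 1 in total.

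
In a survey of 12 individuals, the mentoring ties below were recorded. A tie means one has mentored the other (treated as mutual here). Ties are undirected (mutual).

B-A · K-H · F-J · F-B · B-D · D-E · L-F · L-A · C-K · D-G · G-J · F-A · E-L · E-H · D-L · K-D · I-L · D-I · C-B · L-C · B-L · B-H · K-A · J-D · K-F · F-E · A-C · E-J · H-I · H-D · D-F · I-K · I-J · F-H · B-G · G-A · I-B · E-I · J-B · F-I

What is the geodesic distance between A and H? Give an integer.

2

One shortest route is A – K – H, which uses 2 edges, and A and H are not directly tied, so nothing shorter exists. So d(A,H) = 2.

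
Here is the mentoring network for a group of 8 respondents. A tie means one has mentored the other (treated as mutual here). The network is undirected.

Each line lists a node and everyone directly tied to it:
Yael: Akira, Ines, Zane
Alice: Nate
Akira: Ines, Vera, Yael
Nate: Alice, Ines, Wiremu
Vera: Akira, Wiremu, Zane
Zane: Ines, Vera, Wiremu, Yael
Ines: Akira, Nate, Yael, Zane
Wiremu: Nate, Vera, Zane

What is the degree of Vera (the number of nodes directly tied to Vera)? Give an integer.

3

Vera is directly tied to Akira, Wiremu, and Zane. That is 3 neighbors, so the degree of Vera is 3.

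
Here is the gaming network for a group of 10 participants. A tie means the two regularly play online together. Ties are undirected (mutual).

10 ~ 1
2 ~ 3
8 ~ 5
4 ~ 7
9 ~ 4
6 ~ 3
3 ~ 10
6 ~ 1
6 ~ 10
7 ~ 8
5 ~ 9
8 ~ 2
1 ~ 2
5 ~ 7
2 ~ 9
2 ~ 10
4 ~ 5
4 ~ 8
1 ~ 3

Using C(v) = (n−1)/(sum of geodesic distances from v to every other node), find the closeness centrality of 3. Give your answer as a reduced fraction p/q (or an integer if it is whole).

9/17

Distances from 3: 1:1, 2:1, 4:3, 5:3, 6:1, 7:3, 8:2, 9:2, 10:1. Sum = 17.
n = 10, so closeness = 9/17.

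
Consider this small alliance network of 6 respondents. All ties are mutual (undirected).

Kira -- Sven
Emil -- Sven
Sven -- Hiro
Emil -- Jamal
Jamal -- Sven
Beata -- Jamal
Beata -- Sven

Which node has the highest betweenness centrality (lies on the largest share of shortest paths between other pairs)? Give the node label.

Unnormalized betweenness of each node: Beata:0, Emil:0, Hiro:0, Jamal:1/2, Kira:0, Sven:15/2.
Sven has the largest value, 15/2, making it the main broker — the node through which the most shortest paths run.

Sven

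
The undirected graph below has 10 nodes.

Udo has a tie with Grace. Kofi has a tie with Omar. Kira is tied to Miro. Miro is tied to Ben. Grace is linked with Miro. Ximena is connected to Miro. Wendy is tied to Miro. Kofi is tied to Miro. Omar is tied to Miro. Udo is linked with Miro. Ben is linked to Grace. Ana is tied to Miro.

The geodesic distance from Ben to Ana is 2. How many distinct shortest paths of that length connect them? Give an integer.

1

The shortest distance is 2, and the only length-2 path is Ben–Miro–Ana. So there is exactly 1 shortest path.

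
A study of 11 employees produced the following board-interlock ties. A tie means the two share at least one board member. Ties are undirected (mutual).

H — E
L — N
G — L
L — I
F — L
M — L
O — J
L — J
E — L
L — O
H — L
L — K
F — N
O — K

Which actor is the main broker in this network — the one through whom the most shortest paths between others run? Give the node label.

L

Unnormalized betweenness of each node: E:0, F:0, G:0, H:0, I:0, J:0, K:0, L:81/2, M:0, N:0, O:1/2.
L has the largest value, 81/2, making it the main broker — the node through which the most shortest paths run.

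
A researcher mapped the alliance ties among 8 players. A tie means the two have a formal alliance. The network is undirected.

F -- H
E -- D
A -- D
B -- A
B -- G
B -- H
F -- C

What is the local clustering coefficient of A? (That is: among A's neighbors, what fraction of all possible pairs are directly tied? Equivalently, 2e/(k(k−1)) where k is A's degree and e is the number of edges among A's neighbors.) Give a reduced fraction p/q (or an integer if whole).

A's neighbors: B and D (k = 2).
Possible neighbor pairs: C(2,2) = 1. Edges among them: none → e = 0.
Clustering(A) = 0/1.

0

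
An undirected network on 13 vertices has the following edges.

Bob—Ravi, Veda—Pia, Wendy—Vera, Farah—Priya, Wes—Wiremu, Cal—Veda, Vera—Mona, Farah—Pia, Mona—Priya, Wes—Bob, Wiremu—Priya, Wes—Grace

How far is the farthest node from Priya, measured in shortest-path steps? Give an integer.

4

Distances from Priya: Bob:3, Cal:4, Farah:1, Grace:3, Mona:1, Pia:2, Ravi:4, Veda:3, Vera:2, Wendy:3, Wes:2, Wiremu:1.
The largest is 4 (to Ravi and Cal), so the eccentricity of Priya is 4.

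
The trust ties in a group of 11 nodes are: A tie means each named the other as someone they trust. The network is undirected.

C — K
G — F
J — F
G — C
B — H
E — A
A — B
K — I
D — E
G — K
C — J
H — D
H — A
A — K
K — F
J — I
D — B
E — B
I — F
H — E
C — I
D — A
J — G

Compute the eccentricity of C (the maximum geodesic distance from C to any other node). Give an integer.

3

Distances from C: A:2, B:3, D:3, E:3, F:2, G:1, H:3, I:1, J:1, K:1.
The largest is 3 (to E, D, B, and H), so the eccentricity of C is 3.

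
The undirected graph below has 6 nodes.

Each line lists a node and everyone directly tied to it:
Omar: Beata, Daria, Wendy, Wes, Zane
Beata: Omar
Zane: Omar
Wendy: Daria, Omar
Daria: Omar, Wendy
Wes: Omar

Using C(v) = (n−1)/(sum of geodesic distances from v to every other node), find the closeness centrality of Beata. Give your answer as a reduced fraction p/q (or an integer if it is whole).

5/9

Distances from Beata: Daria:2, Omar:1, Wendy:2, Wes:2, Zane:2. Sum = 9.
n = 6, so closeness = 5/9.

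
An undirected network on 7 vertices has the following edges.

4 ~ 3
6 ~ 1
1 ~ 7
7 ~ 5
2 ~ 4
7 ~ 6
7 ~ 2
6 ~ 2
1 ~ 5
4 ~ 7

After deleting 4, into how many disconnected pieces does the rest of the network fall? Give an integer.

2

Without 4, the remaining ties split the others into: {1, 2, 5, 6, 7}; {3}.
That's 2 separate components.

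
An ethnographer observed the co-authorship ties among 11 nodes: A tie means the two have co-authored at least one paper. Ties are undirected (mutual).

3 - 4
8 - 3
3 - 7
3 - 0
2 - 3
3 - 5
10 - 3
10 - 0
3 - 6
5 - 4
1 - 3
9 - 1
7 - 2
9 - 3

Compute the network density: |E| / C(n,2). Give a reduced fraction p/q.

There are 14 edges and 11 nodes, so the maximum possible is C(11,2) = 55.
Density = 14/55.

14/55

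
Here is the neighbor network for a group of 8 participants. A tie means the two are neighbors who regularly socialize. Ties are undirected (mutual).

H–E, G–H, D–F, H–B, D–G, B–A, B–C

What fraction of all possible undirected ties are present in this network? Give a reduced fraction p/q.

There are 7 edges and 8 nodes, so the maximum possible is C(8,2) = 28.
Density = 7/28 = 1/4.

1/4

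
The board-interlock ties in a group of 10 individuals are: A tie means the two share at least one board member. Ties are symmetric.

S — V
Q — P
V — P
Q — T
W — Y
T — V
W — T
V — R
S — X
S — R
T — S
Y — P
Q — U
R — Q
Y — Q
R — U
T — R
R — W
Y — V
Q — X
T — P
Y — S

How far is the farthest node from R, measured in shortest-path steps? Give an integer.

2

Distances from R: P:2, Q:1, S:1, T:1, U:1, V:1, W:1, X:2, Y:2.
The largest is 2 (to X, Y, and P), so the eccentricity of R is 2.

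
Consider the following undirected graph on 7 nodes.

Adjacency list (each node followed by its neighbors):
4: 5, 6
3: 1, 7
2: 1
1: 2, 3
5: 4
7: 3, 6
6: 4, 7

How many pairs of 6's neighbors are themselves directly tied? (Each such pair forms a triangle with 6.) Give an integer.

0

6's neighbors are 4 and 7, but none of them are tied to each other, so no triangle contains 6.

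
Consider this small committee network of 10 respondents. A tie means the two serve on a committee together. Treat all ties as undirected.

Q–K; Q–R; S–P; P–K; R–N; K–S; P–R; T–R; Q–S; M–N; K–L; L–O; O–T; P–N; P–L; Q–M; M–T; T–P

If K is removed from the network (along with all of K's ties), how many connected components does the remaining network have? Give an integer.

1

K's neighbors (L, P, Q, and S) remain reachable from one another through other ties, so the rest of the network stays in one piece.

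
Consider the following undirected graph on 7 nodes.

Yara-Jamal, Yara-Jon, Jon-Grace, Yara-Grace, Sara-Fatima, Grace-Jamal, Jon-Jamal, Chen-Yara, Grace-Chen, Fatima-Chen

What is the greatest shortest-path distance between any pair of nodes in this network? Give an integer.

Eccentricity of each node (its greatest distance to any other): Chen:2, Fatima:3, Grace:3, Jamal:4, Jon:4, Sara:4, Yara:3.
The maximum eccentricity is 4, realized for instance by the pair Jamal–Sara via Jamal – Grace – Chen – Fatima – Sara. So the diameter is 4.

4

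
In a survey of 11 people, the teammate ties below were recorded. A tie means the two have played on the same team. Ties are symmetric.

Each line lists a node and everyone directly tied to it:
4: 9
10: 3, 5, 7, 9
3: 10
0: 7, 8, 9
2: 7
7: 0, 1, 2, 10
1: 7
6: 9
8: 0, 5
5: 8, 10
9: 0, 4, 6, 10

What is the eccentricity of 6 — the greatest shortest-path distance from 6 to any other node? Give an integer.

4

Distances from 6: 0:2, 1:4, 2:4, 3:3, 4:2, 5:3, 7:3, 8:3, 9:1, 10:2.
The largest is 4 (to 2 and 1), so the eccentricity of 6 is 4.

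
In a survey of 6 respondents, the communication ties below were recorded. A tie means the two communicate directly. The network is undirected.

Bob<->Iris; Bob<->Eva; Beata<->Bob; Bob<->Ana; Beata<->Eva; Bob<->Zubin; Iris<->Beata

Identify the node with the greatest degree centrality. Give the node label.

Degrees — Ana:1, Beata:3, Bob:5, Eva:2, Iris:2, Zubin:1.
The maximum is 5, attained only by Bob.

Bob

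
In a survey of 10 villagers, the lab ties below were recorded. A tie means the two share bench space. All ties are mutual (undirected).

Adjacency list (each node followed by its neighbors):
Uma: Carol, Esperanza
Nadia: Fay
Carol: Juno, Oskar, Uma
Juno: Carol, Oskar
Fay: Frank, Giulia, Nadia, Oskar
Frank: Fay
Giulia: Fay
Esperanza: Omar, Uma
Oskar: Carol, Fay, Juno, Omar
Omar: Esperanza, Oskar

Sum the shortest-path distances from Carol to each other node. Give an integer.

Distances from Carol: Esperanza:2, Fay:2, Frank:3, Giulia:3, Juno:1, Nadia:3, Omar:2, Oskar:1, Uma:1.
Sum = 2 + 2 + 3 + 3 + 1 + 3 + 2 + 1 + 1 = 18.

18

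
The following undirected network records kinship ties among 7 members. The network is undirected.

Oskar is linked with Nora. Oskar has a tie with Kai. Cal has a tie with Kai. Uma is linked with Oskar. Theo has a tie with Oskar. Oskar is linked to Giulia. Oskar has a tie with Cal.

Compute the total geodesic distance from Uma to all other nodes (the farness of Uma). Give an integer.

11

Distances from Uma: Cal:2, Giulia:2, Kai:2, Nora:2, Oskar:1, Theo:2.
Sum = 2 + 2 + 2 + 2 + 1 + 2 = 11.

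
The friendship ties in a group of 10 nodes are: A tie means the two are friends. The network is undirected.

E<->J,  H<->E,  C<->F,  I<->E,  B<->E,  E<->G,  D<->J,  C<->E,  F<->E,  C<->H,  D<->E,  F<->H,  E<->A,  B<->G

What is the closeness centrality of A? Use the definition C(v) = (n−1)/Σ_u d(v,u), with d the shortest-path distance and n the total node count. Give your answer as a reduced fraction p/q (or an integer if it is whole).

Distances from A: B:2, C:2, D:2, E:1, F:2, G:2, H:2, I:2, J:2. Sum = 17.
n = 10, so closeness = 9/17.

9/17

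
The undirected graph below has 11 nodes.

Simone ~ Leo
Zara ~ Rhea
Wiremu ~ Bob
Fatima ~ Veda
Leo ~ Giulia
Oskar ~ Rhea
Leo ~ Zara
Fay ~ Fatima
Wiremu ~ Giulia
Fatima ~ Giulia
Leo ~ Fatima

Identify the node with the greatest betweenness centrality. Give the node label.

Unnormalized betweenness of each node: Bob:0, Fatima:17, Fay:0, Giulia:16, Leo:27, Oskar:0, Rhea:9, Simone:0, Veda:0, Wiremu:9, Zara:16.
Leo has the largest value, 27, making it the main broker — the node through which the most shortest paths run.

Leo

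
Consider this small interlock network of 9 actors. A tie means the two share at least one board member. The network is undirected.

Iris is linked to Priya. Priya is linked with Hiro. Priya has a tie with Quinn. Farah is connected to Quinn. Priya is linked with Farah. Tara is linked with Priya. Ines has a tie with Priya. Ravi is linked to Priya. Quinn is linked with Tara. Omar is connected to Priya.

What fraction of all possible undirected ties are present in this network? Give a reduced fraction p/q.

5/18

There are 10 edges and 9 nodes, so the maximum possible is C(9,2) = 36.
Density = 10/36 = 5/18.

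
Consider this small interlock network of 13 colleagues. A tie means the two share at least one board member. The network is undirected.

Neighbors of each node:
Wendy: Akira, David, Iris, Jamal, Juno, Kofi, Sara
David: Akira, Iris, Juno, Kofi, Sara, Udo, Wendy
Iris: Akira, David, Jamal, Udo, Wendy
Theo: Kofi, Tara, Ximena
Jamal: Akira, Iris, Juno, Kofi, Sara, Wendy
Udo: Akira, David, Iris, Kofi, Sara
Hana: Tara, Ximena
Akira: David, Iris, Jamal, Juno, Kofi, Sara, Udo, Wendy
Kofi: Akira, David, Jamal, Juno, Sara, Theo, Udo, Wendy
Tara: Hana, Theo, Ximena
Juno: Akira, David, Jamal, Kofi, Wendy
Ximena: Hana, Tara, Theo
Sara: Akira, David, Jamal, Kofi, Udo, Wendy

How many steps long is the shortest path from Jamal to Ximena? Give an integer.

3

One shortest route is Jamal – Kofi – Theo – Ximena, which uses 3 edges, and at distance 2 from Jamal we only reach {David, Theo, Udo}, which does not include Ximena. So d(Jamal,Ximena) = 3.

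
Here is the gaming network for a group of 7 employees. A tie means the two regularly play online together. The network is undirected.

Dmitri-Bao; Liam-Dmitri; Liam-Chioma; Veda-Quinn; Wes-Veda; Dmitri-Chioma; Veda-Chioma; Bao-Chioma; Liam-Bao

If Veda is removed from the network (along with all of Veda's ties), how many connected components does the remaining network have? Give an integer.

3

Without Veda, the remaining ties split the others into: {Wes}; {Quinn}; {Bao, Chioma, Dmitri, Liam}.
That's 3 separate components.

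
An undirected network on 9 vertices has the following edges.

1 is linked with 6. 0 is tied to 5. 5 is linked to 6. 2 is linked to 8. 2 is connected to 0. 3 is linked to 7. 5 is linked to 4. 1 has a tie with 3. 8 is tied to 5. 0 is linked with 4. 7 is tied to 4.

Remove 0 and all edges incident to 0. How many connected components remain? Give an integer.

0's neighbors (2, 4, and 5) remain reachable from one another through other ties, so the rest of the network stays in one piece.

1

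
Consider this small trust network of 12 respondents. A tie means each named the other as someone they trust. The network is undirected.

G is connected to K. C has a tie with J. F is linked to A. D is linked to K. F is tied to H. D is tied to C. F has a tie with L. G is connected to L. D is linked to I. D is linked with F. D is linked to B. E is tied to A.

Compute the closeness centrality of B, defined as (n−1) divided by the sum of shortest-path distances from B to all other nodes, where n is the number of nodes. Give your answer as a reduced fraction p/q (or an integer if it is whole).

Distances from B: A:3, C:2, D:1, E:4, F:2, G:3, H:3, I:2, J:3, K:2, L:3. Sum = 28.
n = 12, so closeness = 11/28.

11/28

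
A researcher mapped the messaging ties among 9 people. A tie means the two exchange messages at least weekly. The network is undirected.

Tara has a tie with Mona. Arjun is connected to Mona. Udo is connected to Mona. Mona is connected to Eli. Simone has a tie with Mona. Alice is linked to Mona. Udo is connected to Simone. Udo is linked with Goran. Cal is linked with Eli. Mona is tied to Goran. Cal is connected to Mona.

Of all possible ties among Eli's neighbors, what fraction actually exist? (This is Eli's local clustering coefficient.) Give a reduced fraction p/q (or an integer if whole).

Eli's neighbors: Cal and Mona (k = 2).
Possible neighbor pairs: C(2,2) = 1. Edges among them: Cal–Mona → e = 1.
Clustering(Eli) = 1/1.

1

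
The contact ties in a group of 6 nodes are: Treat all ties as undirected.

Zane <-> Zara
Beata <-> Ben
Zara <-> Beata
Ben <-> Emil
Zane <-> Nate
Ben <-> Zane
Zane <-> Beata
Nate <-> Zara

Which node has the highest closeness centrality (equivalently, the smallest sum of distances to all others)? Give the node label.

Farness (sum of distances to all others) for each node — Beata:7, Ben:7, Emil:11, Nate:9, Zane:6, Zara:8.
The smallest farness is 6, for Zane, so Zane has the highest closeness.

Zane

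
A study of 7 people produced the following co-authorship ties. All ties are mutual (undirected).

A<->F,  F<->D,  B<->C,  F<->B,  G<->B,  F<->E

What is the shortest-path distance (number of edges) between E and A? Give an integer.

2

One shortest route is E – F – A, which uses 2 edges, and E and A are not directly tied, so nothing shorter exists. So d(E,A) = 2.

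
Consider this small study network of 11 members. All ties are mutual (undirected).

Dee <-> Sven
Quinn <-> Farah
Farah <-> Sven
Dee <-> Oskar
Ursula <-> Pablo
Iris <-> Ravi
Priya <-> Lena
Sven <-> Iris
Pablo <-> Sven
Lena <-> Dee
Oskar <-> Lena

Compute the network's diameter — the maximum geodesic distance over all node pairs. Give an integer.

Eccentricity of each node (its greatest distance to any other): Dee:3, Farah:4, Iris:4, Lena:4, Oskar:4, Pablo:4, Priya:5, Quinn:5, Ravi:5, Sven:3, Ursula:5.
The maximum eccentricity is 5, realized for instance by the pair Ursula–Priya via Ursula – Pablo – Sven – Dee – Lena – Priya. So the diameter is 5.

5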